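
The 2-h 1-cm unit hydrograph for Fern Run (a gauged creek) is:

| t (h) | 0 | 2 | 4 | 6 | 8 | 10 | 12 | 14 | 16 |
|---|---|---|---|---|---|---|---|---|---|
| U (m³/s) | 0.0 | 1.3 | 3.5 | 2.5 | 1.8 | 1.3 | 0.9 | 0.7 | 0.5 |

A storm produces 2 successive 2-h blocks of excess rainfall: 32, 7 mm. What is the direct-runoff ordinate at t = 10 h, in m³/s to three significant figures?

By discrete convolution, Q_j = Σ (P_i / 10 mm) · U_{j−i}.
At t = 10 h (j=5): Q = (32/10)·1.3 + (7/10)·1.8 = 5.42 m³/s.

Q ≈ 5.42 m³/s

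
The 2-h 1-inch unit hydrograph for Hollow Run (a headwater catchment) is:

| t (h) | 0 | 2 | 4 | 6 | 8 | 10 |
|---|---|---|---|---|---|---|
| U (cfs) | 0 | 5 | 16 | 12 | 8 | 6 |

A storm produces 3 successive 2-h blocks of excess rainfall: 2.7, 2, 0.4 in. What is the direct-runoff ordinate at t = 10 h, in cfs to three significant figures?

By discrete convolution, Q_j = Σ (P_i / 1 in) · U_{j−i}.
At t = 10 h (j=5): Q = (2.7/1)·6 + (2/1)·8 + (0.4/1)·12 = 37.0 cfs.

Q ≈ 37.0 cfs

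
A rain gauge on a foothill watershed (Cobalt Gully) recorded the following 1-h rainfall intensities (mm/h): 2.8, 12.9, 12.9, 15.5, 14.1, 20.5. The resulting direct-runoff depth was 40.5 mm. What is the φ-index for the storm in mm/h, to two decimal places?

φ ≈ 7.08 mm/h

Only the 5 blocks with intensity above φ contribute runoff: 12.9, 12.9, 15.5, 14.1, 20.5 mm/h.
Σ(I−φ)·Δt = d  ⇒  (12.9+12.9+15.5+14.1+20.5 − 5φ)·1 = 40.5
φ = (75.90 − 40.5/1) / 5 = 7.08 mm/h.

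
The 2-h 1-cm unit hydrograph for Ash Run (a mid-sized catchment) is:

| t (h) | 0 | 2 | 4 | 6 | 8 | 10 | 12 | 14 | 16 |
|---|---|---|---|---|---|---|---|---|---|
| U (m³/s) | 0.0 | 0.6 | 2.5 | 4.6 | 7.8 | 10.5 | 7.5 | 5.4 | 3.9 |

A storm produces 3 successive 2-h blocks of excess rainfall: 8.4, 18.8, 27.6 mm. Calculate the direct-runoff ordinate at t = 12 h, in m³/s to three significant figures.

Q ≈ 47.6 m³/s

By discrete convolution, Q_j = Σ (P_i / 10 mm) · U_{j−i}.
At t = 12 h (j=6): Q = (8.4/10)·7.5 + (18.8/10)·10.5 + (27.6/10)·7.8 = 47.6 m³/s.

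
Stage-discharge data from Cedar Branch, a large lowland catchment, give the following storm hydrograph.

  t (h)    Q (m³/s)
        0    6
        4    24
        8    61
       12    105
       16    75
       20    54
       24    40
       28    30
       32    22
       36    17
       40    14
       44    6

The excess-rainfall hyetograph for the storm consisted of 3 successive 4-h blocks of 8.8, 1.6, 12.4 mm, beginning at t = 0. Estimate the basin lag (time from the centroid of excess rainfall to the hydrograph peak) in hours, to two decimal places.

t_L ≈ 5.37 h

Centroid of excess rainfall: t_c = Σ P_i·t̄_i / ΣP_i = 6.6316 h (block centres at 2, 6, 10 h).
Hydrograph peak occurs at t = 12 h, so basin lag t_L = 12 − 6.6316 = 5.37 h.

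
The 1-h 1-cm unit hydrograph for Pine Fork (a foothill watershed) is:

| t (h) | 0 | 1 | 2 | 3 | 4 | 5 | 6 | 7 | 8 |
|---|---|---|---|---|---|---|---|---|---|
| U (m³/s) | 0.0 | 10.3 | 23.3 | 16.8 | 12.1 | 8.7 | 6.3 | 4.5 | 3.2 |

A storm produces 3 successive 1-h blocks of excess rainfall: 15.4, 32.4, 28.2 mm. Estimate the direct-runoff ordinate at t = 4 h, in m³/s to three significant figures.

By discrete convolution, Q_j = Σ (P_i / 10 mm) · U_{j−i}.
At t = 4 h (j=4): Q = (15.4/10)·12.1 + (32.4/10)·16.8 + (28.2/10)·23.3 = 139 m³/s.

Q ≈ 139 m³/s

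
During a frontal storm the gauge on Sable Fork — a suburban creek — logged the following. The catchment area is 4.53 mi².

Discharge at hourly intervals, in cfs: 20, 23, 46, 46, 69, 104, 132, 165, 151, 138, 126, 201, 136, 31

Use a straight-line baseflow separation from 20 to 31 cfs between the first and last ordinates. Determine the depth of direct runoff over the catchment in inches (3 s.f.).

Direct runoff: 0.00, 2.15, 24.31, 23.46, 45.62, 79.77, 106.92, 139.08, 124.23, 110.38, 97.54, 171.69, 105.85, 0.00 cfs; ΣQ_DR = 1031 cfs.
V = ΣQ_DR · Δt = 1031 × 3600 s = 3.712 × 10^6 ft³.
Over A = 4.53 mi², depth = V / A = 0.353 in.

d ≈ 0.353 in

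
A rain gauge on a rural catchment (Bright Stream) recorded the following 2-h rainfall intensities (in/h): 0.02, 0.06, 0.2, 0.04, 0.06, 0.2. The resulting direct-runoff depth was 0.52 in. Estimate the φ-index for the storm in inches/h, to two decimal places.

φ ≈ 0.07 in/h

Only the 2 blocks with intensity above φ contribute runoff: 0.2, 0.2 in/h.
Σ(I−φ)·Δt = d  ⇒  (0.2+0.2 − 2φ)·2 = 0.52
φ = (0.4000 − 0.52/2) / 2 = 0.07 in/h.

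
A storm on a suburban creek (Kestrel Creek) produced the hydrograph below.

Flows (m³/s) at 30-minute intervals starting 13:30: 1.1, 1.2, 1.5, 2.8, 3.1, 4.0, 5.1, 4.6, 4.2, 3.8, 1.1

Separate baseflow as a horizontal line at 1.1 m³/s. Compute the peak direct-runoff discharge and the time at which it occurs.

Q_p = 4.0 m³/s at t = 16:30

Subtracting baseflow gives direct-runoff ordinates: 0.0, 0.1, 0.4, 1.7, 2.0, 2.9, 4.0, 3.5, 3.1, 2.7, 0.0 m³/s.
The maximum is 4.0 m³/s, occurring at the reading for t = 16:30.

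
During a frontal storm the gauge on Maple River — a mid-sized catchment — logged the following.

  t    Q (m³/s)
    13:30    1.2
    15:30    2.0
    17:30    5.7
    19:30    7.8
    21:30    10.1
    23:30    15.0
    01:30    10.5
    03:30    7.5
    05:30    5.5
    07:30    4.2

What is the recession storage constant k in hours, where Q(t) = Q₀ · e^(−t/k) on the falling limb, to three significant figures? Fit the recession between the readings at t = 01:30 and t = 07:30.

k ≈ 6.55 h

On the falling limb, Q drops from 10.5 to 4.2 m³/s between t = 01:30 and t = 07:30 (Δt = 6 h).
k = −Δt / ln(Q₂/Q₁) = −6 / ln(4.2/10.5) = 6.55 h.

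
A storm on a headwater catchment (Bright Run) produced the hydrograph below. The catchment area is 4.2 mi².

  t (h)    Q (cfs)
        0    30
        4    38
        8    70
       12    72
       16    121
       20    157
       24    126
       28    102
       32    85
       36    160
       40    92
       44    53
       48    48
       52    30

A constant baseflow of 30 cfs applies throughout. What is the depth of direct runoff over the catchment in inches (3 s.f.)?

d ≈ 1.13 in

Direct runoff: 0.0, 8.0, 40.0, 42.0, 91.0, 127.0, 96.0, 72.0, 55.0, 130.0, 62.0, 23.0, 18.0, 0.0 cfs; ΣQ_DR = 764.0 cfs.
V = ΣQ_DR · Δt = 764.0 × 14400 s = 1.100 × 10^7 ft³.
Over A = 4.2 mi², depth = V / A = 1.13 in.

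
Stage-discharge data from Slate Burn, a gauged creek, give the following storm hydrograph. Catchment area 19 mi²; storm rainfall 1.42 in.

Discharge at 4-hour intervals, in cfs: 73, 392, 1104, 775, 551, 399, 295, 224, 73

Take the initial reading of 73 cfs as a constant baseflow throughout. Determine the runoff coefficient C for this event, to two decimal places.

C ≈ 0.74

ΣQ_DR = 3229 cfs; V = ΣQ_DR·Δt = 4.650 × 10^7 ft³.
Runoff depth d = V / A = 1.053 in.
C = d / P = 1.053 / 1.42 = 0.74.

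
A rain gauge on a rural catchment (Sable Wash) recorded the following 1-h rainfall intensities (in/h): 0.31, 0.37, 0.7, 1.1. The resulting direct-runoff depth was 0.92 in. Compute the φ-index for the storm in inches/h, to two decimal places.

φ ≈ 0.44 in/h

Only the 2 blocks with intensity above φ contribute runoff: 0.7, 1.1 in/h.
Σ(I−φ)·Δt = d  ⇒  (0.7+1.1 − 2φ)·1 = 0.92
φ = (1.800 − 0.92/1) / 2 = 0.44 in/h.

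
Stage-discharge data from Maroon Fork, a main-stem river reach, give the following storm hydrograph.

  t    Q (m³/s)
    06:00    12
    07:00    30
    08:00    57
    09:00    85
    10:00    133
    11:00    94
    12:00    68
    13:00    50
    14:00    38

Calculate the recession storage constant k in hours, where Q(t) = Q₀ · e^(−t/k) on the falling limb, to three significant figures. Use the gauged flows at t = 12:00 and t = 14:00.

On the falling limb, Q drops from 68 to 38 m³/s between t = 12:00 and t = 14:00 (Δt = 2 h).
k = −Δt / ln(Q₂/Q₁) = −2 / ln(38/68) = 3.44 h.

k ≈ 3.44 h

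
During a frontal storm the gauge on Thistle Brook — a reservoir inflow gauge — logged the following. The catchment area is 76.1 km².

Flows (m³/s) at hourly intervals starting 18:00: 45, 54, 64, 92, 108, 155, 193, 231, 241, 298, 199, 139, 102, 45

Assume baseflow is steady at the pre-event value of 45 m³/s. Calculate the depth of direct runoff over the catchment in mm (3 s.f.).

Direct runoff: 0.0, 9.0, 19.0, 47.0, 63.0, 110.0, 148.0, 186.0, 196.0, 253.0, 154.0, 94.0, 57.0, 0.0 m³/s; ΣQ_DR = 1336 m³/s.
V = ΣQ_DR · Δt = 1336 × 3600 s = 4.810 × 10^6 m³.
Over A = 76.1 km², depth = V / A = 63.2 mm.

d ≈ 63.2 mm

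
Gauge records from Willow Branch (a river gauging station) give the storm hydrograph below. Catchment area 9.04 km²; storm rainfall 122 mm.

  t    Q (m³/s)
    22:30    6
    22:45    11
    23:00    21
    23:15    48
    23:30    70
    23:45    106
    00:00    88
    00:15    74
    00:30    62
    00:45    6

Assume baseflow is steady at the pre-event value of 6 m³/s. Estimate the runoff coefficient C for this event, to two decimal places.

ΣQ_DR = 432.0 m³/s; V = ΣQ_DR·Δt = 3.888 × 10^5 m³.
Runoff depth d = V / A = 43.01 mm.
C = d / P = 43.01 / 122 = 0.35.

C ≈ 0.35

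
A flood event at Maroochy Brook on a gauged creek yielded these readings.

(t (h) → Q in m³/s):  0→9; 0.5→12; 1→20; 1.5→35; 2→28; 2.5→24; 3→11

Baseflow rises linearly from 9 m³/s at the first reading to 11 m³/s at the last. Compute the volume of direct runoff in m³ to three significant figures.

V ≈ 1.24 × 10^5 m³

Direct-runoff ordinates (Q − Q_b): 0.00, 2.67, 10.33, 25.00, 17.67, 13.33, 0.00 m³/s.
ΣQ_DR = 69.00 m³/s.
With Δt = 0.5 h = 1800 s, V = ΣQ_DR · Δt = 69.00 × 1800 = 1.24 × 10^5 m³.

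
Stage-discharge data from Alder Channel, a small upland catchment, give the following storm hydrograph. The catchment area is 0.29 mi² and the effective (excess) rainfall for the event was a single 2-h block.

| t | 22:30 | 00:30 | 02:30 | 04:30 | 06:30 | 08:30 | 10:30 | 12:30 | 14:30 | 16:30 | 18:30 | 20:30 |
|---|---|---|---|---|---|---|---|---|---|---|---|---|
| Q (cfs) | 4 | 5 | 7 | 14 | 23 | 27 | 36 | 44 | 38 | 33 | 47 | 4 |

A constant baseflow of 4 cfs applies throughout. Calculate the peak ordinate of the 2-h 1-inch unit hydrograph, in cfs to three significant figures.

U_p ≈ 17.2 cfs

Direct runoff: 0.0, 1.0, 3.0, 10.0, 19.0, 23.0, 32.0, 40.0, 34.0, 29.0, 43.0, 0.0 cfs; ΣQ_DR = 234.0 cfs, peak = 43.0 cfs.
Runoff depth d = ΣQ_DR·Δt / A = 234.0 × 7200 / (0.29 mi²) = 2.501 in.
The 1-inch UH is the DRH scaled by (1 in)/d, so U_p = 43.0 × 1/2.501 = 17.2 cfs.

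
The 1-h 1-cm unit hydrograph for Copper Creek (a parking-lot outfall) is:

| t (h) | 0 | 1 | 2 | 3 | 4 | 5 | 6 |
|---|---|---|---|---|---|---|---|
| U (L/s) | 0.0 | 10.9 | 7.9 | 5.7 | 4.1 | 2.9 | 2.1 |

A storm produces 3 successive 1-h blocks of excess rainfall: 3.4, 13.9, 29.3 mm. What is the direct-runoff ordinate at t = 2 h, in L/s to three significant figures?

Q ≈ 17.8 L/s

By discrete convolution, Q_j = Σ (P_i / 10 mm) · U_{j−i}.
At t = 2 h (j=2): Q = (3.4/10)·7.9 + (13.9/10)·10.9 + (29.3/10)·0.0 = 17.8 L/s.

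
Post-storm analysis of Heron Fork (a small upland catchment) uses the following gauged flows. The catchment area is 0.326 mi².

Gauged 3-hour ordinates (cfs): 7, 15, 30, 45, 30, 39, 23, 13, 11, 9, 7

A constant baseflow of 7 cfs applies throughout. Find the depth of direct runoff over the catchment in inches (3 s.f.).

d ≈ 2.17 in

Direct runoff: 0.0, 8.0, 23.0, 38.0, 23.0, 32.0, 16.0, 6.0, 4.0, 2.0, 0.0 cfs; ΣQ_DR = 152.0 cfs.
V = ΣQ_DR · Δt = 152.0 × 10800 s = 1.642 × 10^6 ft³.
Over A = 0.326 mi², depth = V / A = 2.17 in.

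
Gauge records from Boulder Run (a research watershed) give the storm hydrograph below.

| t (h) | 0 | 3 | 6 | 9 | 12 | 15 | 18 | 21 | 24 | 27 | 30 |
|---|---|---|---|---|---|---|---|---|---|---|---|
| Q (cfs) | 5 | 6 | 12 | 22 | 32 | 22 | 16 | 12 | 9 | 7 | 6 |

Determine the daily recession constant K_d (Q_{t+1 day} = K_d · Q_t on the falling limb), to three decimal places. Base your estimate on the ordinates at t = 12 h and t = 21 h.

K_d ≈ 0.073

Between t = 12 h and t = 21 h the flow falls from 32 to 12 cfs over 3×3 h = 9 h.
Per-interval ratio K = (12/32)^(1/3) = 0.7211; K_d = K^(24/3) = 0.073.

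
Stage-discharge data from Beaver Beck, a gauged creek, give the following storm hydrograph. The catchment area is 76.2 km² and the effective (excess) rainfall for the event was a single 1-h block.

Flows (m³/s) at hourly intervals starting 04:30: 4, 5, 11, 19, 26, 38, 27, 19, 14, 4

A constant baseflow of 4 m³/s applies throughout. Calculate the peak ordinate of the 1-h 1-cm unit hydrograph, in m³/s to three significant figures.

U_p ≈ 56.7 m³/s

Direct runoff: 0.0, 1.0, 7.0, 15.0, 22.0, 34.0, 23.0, 15.0, 10.0, 0.0 m³/s; ΣQ_DR = 127.0 m³/s, peak = 34.0 m³/s.
Runoff depth d = ΣQ_DR·Δt / A = 127.0 × 3600 / (76.2 km²) = 6.000 mm.
The 1-cm UH is the DRH scaled by (10 mm)/d, so U_p = 34.0 × 10/6.000 = 56.7 m³/s.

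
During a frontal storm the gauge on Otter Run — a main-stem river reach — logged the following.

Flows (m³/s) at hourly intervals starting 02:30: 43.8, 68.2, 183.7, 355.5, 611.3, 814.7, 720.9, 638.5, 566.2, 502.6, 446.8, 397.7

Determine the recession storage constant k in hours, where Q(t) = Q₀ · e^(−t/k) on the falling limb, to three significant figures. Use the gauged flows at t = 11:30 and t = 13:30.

On the falling limb, Q drops from 502.6 to 397.7 m³/s between t = 11:30 and t = 13:30 (Δt = 2 h).
k = −Δt / ln(Q₂/Q₁) = −2 / ln(397.7/502.6) = 8.54 h.

k ≈ 8.54 h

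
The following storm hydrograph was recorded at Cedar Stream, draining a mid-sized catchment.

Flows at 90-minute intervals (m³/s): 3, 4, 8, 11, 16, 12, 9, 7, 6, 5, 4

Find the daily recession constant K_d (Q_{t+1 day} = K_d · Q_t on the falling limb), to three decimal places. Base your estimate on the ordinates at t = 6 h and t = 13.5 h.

K_d ≈ 0.024

Between t = 6 h and t = 13.5 h the flow falls from 16 to 5 m³/s over 5×1.5 h = 7.5 h.
Per-interval ratio K = (5/16)^(1/5) = 0.7924; K_d = K^(24/1.5) = 0.024.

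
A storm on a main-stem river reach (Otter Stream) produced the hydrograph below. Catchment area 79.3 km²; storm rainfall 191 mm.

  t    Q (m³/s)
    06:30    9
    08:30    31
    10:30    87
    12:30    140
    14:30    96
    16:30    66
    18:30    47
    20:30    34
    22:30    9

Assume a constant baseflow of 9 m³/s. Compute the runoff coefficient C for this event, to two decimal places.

ΣQ_DR = 438.0 m³/s; V = ΣQ_DR·Δt = 3.154 × 10^6 m³.
Runoff depth d = V / A = 39.77 mm.
C = d / P = 39.77 / 191 = 0.21.

C ≈ 0.21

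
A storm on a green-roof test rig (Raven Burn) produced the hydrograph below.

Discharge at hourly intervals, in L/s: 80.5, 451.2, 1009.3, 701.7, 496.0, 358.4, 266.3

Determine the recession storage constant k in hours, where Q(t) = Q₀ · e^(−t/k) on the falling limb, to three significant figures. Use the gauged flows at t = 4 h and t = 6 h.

On the falling limb, Q drops from 496.0 to 266.3 L/s between t = 4 h and t = 6 h (Δt = 2 h).
k = −Δt / ln(Q₂/Q₁) = −2 / ln(266.3/496.0) = 3.22 h.

k ≈ 3.22 h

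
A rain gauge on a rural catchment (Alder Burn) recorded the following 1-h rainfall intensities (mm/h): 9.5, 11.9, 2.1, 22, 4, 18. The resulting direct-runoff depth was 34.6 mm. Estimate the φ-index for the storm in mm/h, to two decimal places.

φ ≈ 6.70 mm/h

Only the 4 blocks with intensity above φ contribute runoff: 9.5, 11.9, 22, 18 mm/h.
Σ(I−φ)·Δt = d  ⇒  (9.5+11.9+22+18 − 4φ)·1 = 34.6
φ = (61.40 − 34.6/1) / 4 = 6.70 mm/h.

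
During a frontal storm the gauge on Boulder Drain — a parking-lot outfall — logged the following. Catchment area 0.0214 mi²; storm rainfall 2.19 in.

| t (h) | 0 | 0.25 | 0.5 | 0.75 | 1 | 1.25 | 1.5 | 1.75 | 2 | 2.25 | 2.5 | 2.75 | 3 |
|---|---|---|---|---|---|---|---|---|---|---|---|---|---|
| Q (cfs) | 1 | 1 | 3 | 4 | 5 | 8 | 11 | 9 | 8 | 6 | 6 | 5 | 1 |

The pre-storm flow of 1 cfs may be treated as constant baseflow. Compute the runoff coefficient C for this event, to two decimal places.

ΣQ_DR = 55.00 cfs; V = ΣQ_DR·Δt = 49500 ft³.
Runoff depth d = V / A = 0.9956 in.
C = d / P = 0.9956 / 2.19 = 0.45.

C ≈ 0.45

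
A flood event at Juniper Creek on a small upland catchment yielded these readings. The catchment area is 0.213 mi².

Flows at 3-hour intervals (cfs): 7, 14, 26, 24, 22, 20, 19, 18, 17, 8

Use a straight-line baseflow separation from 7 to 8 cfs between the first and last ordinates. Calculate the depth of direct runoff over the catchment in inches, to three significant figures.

Direct runoff: 0.00, 6.89, 18.78, 16.67, 14.56, 12.44, 11.33, 10.22, 9.11, 0.00 cfs; ΣQ_DR = 100.0 cfs.
V = ΣQ_DR · Δt = 100.0 × 10800 s = 1.080 × 10^6 ft³.
Over A = 0.213 mi², depth = V / A = 2.18 in.

d ≈ 2.18 in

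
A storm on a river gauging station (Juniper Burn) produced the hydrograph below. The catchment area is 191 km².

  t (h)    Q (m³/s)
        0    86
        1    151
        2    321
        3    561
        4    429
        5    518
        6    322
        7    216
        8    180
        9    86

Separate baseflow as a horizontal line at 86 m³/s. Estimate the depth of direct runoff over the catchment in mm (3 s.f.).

d ≈ 37.9 mm

Direct runoff: 0.0, 65.0, 235.0, 475.0, 343.0, 432.0, 236.0, 130.0, 94.0, 0.0 m³/s; ΣQ_DR = 2010 m³/s.
V = ΣQ_DR · Δt = 2010 × 3600 s = 7.236 × 10^6 m³.
Over A = 191 km², depth = V / A = 37.9 mm.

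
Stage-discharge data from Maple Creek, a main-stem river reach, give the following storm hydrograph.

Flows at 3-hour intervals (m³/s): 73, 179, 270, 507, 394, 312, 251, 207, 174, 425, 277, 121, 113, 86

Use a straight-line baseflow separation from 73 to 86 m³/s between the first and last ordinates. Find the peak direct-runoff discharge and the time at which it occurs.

Q_p = 431.00 m³/s at t = 9 h

Subtracting baseflow gives direct-runoff ordinates: 0.00, 105.00, 195.00, 431.00, 317.00, 234.00, 172.00, 127.00, 93.00, 343.00, 194.00, 37.00, 28.00, 0.00 m³/s.
The maximum is 431.00 m³/s, occurring at the reading for t = 9 h.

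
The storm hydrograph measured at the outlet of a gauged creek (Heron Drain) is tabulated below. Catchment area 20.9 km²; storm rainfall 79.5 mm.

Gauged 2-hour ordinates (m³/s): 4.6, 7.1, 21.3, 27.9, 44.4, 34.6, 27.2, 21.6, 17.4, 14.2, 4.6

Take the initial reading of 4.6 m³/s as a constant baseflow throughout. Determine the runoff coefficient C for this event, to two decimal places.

ΣQ_DR = 174.3 m³/s; V = ΣQ_DR·Δt = 1.255 × 10^6 m³.
Runoff depth d = V / A = 60.05 mm.
C = d / P = 60.05 / 79.5 = 0.76.

C ≈ 0.76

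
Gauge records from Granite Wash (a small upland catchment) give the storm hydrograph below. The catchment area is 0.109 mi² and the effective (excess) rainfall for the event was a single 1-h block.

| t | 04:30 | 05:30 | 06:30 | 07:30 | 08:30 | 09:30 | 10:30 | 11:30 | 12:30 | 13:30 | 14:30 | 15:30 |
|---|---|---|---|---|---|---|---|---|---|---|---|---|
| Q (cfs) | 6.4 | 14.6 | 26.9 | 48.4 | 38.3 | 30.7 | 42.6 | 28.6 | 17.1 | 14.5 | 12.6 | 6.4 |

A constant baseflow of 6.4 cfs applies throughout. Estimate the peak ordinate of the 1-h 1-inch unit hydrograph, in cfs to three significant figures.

U_p ≈ 14.0 cfs

Direct runoff: 0.0, 8.2, 20.5, 42.0, 31.9, 24.3, 36.2, 22.2, 10.7, 8.1, 6.2, 0.0 cfs; ΣQ_DR = 210.3 cfs, peak = 42.0 cfs.
Runoff depth d = ΣQ_DR·Δt / A = 210.3 × 3600 / (0.109 mi²) = 2.990 in.
The 1-inch UH is the DRH scaled by (1 in)/d, so U_p = 42.0 × 1/2.990 = 14.0 cfs.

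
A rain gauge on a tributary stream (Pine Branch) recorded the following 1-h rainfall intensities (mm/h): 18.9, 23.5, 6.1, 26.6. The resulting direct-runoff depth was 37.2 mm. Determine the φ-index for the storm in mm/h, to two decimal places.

Only the 3 blocks with intensity above φ contribute runoff: 18.9, 23.5, 26.6 mm/h.
Σ(I−φ)·Δt = d  ⇒  (18.9+23.5+26.6 − 3φ)·1 = 37.2
φ = (69.00 − 37.2/1) / 3 = 10.60 mm/h.

φ ≈ 10.60 mm/h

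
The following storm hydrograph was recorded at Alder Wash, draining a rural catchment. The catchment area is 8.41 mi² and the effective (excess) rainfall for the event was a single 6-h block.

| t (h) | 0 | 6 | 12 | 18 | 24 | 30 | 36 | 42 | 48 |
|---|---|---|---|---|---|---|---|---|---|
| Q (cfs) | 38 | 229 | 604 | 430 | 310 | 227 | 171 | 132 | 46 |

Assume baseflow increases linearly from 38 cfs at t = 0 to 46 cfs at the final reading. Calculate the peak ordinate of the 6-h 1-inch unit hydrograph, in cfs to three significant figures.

U_p ≈ 282 cfs

Direct runoff: 0.00, 190.00, 564.00, 389.00, 268.00, 184.00, 127.00, 87.00, 0.00 cfs; ΣQ_DR = 1809 cfs, peak = 564.00 cfs.
Runoff depth d = ΣQ_DR·Δt / A = 1809 × 21600 / (8.41 mi²) = 2.000 in.
The 1-inch UH is the DRH scaled by (1 in)/d, so U_p = 564.00 × 1/2.000 = 282 cfs.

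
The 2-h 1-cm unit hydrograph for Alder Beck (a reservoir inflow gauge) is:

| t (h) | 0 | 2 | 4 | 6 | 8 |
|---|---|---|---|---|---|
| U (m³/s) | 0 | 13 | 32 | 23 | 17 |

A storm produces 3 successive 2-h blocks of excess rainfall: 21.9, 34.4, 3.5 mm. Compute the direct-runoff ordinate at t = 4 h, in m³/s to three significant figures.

Q ≈ 115 m³/s

By discrete convolution, Q_j = Σ (P_i / 10 mm) · U_{j−i}.
At t = 4 h (j=2): Q = (21.9/10)·32 + (34.4/10)·13 + (3.5/10)·0 = 115 m³/s.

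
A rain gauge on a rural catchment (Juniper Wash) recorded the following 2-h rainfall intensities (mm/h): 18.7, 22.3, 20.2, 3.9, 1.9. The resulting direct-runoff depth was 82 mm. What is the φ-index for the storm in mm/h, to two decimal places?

φ ≈ 6.73 mm/h

Only the 3 blocks with intensity above φ contribute runoff: 18.7, 22.3, 20.2 mm/h.
Σ(I−φ)·Δt = d  ⇒  (18.7+22.3+20.2 − 3φ)·2 = 82
φ = (61.20 − 82/2) / 3 = 6.73 mm/h.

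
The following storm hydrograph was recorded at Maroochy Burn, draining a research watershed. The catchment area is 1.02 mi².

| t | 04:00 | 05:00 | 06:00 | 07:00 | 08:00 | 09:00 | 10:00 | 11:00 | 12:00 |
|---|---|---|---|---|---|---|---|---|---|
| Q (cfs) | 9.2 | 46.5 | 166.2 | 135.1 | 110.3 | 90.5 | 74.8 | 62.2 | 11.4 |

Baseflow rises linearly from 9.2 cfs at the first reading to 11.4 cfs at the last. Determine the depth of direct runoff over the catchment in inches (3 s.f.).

d ≈ 0.932 in

Direct runoff: 0.00, 37.02, 156.45, 125.08, 100.00, 79.92, 63.95, 51.08, 0.00 cfs; ΣQ_DR = 613.5 cfs.
V = ΣQ_DR · Δt = 613.5 × 3600 s = 2.209 × 10^6 ft³.
Over A = 1.02 mi², depth = V / A = 0.932 in.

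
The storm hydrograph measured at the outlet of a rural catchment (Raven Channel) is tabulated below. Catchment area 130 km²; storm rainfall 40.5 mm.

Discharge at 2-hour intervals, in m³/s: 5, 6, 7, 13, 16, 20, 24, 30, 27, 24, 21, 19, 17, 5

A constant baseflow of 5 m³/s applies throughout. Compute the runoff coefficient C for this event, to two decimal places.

C ≈ 0.22

ΣQ_DR = 164.0 m³/s; V = ΣQ_DR·Δt = 1.181 × 10^6 m³.
Runoff depth d = V / A = 9.083 mm.
C = d / P = 9.083 / 40.5 = 0.22.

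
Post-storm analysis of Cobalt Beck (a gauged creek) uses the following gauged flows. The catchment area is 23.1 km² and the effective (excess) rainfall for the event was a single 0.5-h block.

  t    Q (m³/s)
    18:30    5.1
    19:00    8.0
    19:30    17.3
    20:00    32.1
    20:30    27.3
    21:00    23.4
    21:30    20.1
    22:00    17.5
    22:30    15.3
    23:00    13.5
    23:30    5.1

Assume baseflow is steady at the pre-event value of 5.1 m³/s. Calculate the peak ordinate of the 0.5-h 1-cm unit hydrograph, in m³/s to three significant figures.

Direct runoff: 0.0, 2.9, 12.2, 27.0, 22.2, 18.3, 15.0, 12.4, 10.2, 8.4, 0.0 m³/s; ΣQ_DR = 128.6 m³/s, peak = 27.0 m³/s.
Runoff depth d = ΣQ_DR·Δt / A = 128.6 × 1800 / (23.1 km²) = 10.02 mm.
The 1-cm UH is the DRH scaled by (10 mm)/d, so U_p = 27.0 × 10/10.02 = 26.9 m³/s.

U_p ≈ 26.9 m³/s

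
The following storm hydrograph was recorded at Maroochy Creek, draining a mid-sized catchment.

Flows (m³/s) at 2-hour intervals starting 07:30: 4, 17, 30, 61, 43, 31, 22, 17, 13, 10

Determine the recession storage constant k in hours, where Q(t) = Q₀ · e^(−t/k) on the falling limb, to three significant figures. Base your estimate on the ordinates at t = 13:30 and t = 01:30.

k ≈ 6.64 h

On the falling limb, Q drops from 61 to 10 m³/s between t = 13:30 and t = 01:30 (Δt = 12 h).
k = −Δt / ln(Q₂/Q₁) = −12 / ln(10/61) = 6.64 h.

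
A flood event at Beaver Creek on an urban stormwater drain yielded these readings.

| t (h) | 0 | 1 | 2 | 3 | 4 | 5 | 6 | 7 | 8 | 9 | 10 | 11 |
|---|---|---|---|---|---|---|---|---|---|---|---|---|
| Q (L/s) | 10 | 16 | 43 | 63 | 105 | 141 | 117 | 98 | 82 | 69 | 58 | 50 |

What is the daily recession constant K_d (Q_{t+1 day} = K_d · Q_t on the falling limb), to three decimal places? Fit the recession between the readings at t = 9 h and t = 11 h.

Between t = 9 h and t = 11 h the flow falls from 69 to 50 L/s over 2×1 h = 2 h.
Per-interval ratio K = (50/69)^(1/2) = 0.8513; K_d = K^(24/1) = 0.021.

K_d ≈ 0.021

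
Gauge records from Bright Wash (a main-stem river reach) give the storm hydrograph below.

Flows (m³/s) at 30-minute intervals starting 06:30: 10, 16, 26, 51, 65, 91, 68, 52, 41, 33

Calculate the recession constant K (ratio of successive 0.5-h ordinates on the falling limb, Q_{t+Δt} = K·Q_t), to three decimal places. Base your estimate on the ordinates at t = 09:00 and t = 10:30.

Using the recession-limb readings at t = 09:00 and t = 10:30: Q falls from 91 to 41 m³/s over 3 intervals.
K = (Q₂/Q₁)^(1/3) = (41/91)^(1/3) = 0.767.

K ≈ 0.767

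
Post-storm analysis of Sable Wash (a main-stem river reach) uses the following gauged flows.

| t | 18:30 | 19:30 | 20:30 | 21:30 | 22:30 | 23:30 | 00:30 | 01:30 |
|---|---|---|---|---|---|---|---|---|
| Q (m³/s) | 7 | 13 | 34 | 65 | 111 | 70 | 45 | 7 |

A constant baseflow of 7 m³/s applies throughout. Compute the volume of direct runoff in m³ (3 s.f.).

Direct-runoff ordinates (Q − Q_b): 0.0, 6.0, 27.0, 58.0, 104.0, 63.0, 38.0, 0.0 m³/s.
ΣQ_DR = 296.0 m³/s.
With Δt = 1 h = 3600 s, V = ΣQ_DR · Δt = 296.0 × 3600 = 1.07 × 10^6 m³.

V ≈ 1.07 × 10^6 m³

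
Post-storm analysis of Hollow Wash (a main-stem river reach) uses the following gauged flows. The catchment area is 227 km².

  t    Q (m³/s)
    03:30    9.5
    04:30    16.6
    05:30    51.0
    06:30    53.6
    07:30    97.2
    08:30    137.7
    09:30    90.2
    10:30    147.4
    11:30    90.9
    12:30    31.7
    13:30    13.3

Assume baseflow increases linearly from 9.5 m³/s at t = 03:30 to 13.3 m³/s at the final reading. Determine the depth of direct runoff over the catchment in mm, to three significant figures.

d ≈ 9.73 mm

Direct runoff: 0.00, 6.72, 40.74, 42.96, 86.18, 126.30, 78.42, 135.24, 78.36, 18.78, 0.00 m³/s; ΣQ_DR = 613.7 m³/s.
V = ΣQ_DR · Δt = 613.7 × 3600 s = 2.209 × 10^6 m³.
Over A = 227 km², depth = V / A = 9.73 mm.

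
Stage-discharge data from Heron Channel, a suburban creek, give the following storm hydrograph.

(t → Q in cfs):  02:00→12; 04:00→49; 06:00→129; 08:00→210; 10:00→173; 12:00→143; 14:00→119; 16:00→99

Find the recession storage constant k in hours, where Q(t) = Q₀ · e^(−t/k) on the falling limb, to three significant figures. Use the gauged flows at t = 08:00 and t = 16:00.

k ≈ 10.6 h

On the falling limb, Q drops from 210 to 99 cfs between t = 08:00 and t = 16:00 (Δt = 8 h).
k = −Δt / ln(Q₂/Q₁) = −8 / ln(99/210) = 10.6 h.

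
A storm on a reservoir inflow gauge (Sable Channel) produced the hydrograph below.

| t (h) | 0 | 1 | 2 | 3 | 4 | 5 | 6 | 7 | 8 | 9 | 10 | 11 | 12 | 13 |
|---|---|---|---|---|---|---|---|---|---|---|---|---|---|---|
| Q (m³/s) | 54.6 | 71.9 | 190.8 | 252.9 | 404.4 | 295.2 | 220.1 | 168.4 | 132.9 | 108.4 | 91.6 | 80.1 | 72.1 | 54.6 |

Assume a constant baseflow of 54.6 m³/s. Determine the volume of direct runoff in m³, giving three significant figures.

Direct-runoff ordinates (Q − Q_b): 0.0, 17.3, 136.2, 198.3, 349.8, 240.6, 165.5, 113.8, 78.3, 53.8, 37.0, 25.5, 17.5, 0.0 m³/s.
ΣQ_DR = 1434 m³/s.
With Δt = 1 h = 3600 s, V = ΣQ_DR · Δt = 1434 × 3600 = 5.16 × 10^6 m³.

V ≈ 5.16 × 10^6 m³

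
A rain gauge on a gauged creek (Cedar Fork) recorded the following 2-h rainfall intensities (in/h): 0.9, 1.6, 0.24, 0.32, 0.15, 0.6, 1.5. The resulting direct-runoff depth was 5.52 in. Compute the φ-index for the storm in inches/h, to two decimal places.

Only the 4 blocks with intensity above φ contribute runoff: 0.9, 1.6, 0.6, 1.5 in/h.
Σ(I−φ)·Δt = d  ⇒  (0.9+1.6+0.6+1.5 − 4φ)·2 = 5.52
φ = (4.600 − 5.52/2) / 4 = 0.46 in/h.

φ ≈ 0.46 in/h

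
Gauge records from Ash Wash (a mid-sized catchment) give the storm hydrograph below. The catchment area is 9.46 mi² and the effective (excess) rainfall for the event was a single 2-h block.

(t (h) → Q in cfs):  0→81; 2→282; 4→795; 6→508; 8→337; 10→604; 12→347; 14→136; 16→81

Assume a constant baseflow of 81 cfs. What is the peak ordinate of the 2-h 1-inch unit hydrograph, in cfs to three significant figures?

U_p ≈ 892 cfs

Direct runoff: 0.0, 201.0, 714.0, 427.0, 256.0, 523.0, 266.0, 55.0, 0.0 cfs; ΣQ_DR = 2442 cfs, peak = 714.0 cfs.
Runoff depth d = ΣQ_DR·Δt / A = 2442 × 7200 / (9.46 mi²) = 0.8000 in.
The 1-inch UH is the DRH scaled by (1 in)/d, so U_p = 714.0 × 1/0.8000 = 892 cfs.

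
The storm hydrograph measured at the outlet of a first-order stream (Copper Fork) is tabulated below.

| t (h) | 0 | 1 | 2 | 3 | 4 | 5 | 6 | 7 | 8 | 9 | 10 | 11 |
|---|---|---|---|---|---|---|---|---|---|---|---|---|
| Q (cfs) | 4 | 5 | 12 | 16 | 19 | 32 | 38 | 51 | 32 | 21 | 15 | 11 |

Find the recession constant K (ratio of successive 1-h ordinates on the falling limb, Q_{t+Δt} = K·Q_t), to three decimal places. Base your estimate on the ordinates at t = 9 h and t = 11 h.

Using the recession-limb readings at t = 9 h and t = 11 h: Q falls from 21 to 11 cfs over 2 intervals.
K = (Q₂/Q₁)^(1/2) = (11/21)^(1/2) = 0.724.

K ≈ 0.724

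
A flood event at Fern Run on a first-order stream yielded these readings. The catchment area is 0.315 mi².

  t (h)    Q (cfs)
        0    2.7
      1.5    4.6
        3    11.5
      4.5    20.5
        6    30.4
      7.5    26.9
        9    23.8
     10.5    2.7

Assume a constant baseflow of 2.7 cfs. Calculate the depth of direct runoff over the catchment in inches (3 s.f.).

Direct runoff: 0.0, 1.9, 8.8, 17.8, 27.7, 24.2, 21.1, 0.0 cfs; ΣQ_DR = 101.5 cfs.
V = ΣQ_DR · Δt = 101.5 × 5400 s = 5.481 × 10^5 ft³.
Over A = 0.315 mi², depth = V / A = 0.749 in.

d ≈ 0.749 in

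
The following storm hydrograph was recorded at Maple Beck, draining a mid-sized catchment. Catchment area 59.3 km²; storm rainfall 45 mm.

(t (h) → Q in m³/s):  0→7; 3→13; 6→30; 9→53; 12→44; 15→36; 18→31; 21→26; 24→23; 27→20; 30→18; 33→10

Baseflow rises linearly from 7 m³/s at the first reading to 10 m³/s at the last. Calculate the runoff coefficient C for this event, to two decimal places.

C ≈ 0.85

ΣQ_DR = 209.0 m³/s; V = ΣQ_DR·Δt = 2.257 × 10^6 m³.
Runoff depth d = V / A = 38.06 mm.
C = d / P = 38.06 / 45 = 0.85.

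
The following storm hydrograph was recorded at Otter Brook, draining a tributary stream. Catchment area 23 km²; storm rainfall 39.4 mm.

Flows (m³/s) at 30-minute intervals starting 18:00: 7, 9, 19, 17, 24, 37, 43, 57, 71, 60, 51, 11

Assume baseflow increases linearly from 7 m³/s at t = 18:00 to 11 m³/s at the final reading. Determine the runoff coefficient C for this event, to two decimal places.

ΣQ_DR = 298.0 m³/s; V = ΣQ_DR·Δt = 5.364 × 10^5 m³.
Runoff depth d = V / A = 23.32 mm.
C = d / P = 23.32 / 39.4 = 0.59.

C ≈ 0.59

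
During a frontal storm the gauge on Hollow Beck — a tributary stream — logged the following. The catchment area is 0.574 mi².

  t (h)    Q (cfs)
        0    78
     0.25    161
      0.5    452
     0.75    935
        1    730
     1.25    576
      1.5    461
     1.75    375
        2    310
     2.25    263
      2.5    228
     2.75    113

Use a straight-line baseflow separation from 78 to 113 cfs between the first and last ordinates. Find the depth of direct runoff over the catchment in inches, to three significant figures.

Direct runoff: 0.00, 79.82, 367.64, 847.45, 639.27, 482.09, 363.91, 274.73, 206.55, 156.36, 118.18, 0.00 cfs; ΣQ_DR = 3536 cfs.
V = ΣQ_DR · Δt = 3536 × 900 s = 3.182 × 10^6 ft³.
Over A = 0.574 mi², depth = V / A = 2.39 in.

d ≈ 2.39 in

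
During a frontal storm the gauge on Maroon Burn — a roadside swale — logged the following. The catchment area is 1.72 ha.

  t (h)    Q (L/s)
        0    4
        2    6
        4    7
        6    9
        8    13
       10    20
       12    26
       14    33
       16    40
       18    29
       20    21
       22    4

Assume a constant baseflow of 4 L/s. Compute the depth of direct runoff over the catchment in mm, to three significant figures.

d ≈ 68.7 mm

Direct runoff: 0.0, 2.0, 3.0, 5.0, 9.0, 16.0, 22.0, 29.0, 36.0, 25.0, 17.0, 0.0 L/s; ΣQ_DR = 164.0 L/s.
V = ΣQ_DR · Δt = 164.0 × 7200 s = 1.181 × 10^6 L.
Over A = 1.72 ha, depth = V / A = 68.7 mm.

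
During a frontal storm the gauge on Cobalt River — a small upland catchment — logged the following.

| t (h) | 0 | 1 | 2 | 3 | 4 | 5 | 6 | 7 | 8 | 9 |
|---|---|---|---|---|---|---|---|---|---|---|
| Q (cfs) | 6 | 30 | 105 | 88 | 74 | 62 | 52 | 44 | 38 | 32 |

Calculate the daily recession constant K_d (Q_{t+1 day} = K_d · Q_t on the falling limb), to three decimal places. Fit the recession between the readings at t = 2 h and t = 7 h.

K_d ≈ 0.015

Between t = 2 h and t = 7 h the flow falls from 105 to 44 cfs over 5×1 h = 5 h.
Per-interval ratio K = (44/105)^(1/5) = 0.8403; K_d = K^(24/1) = 0.015.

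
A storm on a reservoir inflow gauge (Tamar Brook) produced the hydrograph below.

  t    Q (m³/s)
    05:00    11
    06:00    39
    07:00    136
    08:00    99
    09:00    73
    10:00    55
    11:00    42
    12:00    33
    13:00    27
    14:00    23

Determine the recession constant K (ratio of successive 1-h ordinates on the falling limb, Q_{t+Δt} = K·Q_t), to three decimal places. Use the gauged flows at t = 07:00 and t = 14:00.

Using the recession-limb readings at t = 07:00 and t = 14:00: Q falls from 136 to 23 m³/s over 7 intervals.
K = (Q₂/Q₁)^(1/7) = (23/136)^(1/7) = 0.776.

K ≈ 0.776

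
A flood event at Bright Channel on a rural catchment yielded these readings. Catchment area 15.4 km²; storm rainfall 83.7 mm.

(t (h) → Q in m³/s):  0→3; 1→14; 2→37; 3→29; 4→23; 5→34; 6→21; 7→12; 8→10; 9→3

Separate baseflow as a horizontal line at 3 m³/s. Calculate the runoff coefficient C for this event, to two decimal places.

C ≈ 0.44

ΣQ_DR = 156.0 m³/s; V = ΣQ_DR·Δt = 5.616 × 10^5 m³.
Runoff depth d = V / A = 36.47 mm.
C = d / P = 36.47 / 83.7 = 0.44.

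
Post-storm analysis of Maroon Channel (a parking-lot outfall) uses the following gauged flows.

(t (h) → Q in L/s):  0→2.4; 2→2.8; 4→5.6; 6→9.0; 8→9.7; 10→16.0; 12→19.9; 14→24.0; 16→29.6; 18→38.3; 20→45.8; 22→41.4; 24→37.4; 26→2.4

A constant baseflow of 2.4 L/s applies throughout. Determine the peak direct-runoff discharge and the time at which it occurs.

Subtracting baseflow gives direct-runoff ordinates: 0.0, 0.4, 3.2, 6.6, 7.3, 13.6, 17.5, 21.6, 27.2, 35.9, 43.4, 39.0, 35.0, 0.0 L/s.
The maximum is 43.4 L/s, occurring at the reading for t = 20 h.

Q_p = 43.4 L/s at t = 20 h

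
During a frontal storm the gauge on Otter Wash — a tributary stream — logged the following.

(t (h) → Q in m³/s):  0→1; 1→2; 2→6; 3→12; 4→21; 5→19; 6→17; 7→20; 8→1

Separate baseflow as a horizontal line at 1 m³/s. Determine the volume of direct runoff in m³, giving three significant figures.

Direct-runoff ordinates (Q − Q_b): 0.0, 1.0, 5.0, 11.0, 20.0, 18.0, 16.0, 19.0, 0.0 m³/s.
ΣQ_DR = 90.00 m³/s.
With Δt = 1 h = 3600 s, V = ΣQ_DR · Δt = 90.00 × 3600 = 3.24 × 10^5 m³.

V ≈ 3.24 × 10^5 m³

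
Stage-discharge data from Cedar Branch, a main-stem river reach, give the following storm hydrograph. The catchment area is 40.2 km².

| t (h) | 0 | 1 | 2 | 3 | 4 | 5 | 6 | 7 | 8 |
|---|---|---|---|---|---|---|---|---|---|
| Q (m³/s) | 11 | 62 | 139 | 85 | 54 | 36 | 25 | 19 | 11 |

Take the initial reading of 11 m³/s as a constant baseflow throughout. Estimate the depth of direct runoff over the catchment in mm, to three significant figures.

Direct runoff: 0.0, 51.0, 128.0, 74.0, 43.0, 25.0, 14.0, 8.0, 0.0 m³/s; ΣQ_DR = 343.0 m³/s.
V = ΣQ_DR · Δt = 343.0 × 3600 s = 1.235 × 10^6 m³.
Over A = 40.2 km², depth = V / A = 30.7 mm.

d ≈ 30.7 mm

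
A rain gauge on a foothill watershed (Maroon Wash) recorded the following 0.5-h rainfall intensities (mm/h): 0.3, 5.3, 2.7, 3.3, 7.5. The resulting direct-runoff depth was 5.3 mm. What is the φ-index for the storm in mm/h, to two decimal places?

Only the 4 blocks with intensity above φ contribute runoff: 5.3, 2.7, 3.3, 7.5 mm/h.
Σ(I−φ)·Δt = d  ⇒  (5.3+2.7+3.3+7.5 − 4φ)·0.5 = 5.3
φ = (18.80 − 5.3/0.5) / 4 = 2.05 mm/h.

φ ≈ 2.05 mm/h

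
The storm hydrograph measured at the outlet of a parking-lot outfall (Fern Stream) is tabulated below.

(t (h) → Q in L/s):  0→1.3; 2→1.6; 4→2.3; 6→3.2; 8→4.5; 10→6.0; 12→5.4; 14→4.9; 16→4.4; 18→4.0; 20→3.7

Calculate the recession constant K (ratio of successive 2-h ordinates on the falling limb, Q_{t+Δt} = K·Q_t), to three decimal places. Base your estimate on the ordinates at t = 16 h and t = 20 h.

Using the recession-limb readings at t = 16 h and t = 20 h: Q falls from 4.4 to 3.7 L/s over 2 intervals.
K = (Q₂/Q₁)^(1/2) = (3.7/4.4)^(1/2) = 0.917.

K ≈ 0.917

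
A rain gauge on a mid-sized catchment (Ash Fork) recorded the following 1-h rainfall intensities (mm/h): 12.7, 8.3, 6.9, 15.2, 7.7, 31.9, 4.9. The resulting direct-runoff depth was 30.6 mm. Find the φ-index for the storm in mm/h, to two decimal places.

φ ≈ 9.73 mm/h

Only the 3 blocks with intensity above φ contribute runoff: 12.7, 15.2, 31.9 mm/h.
Σ(I−φ)·Δt = d  ⇒  (12.7+15.2+31.9 − 3φ)·1 = 30.6
φ = (59.80 − 30.6/1) / 3 = 9.73 mm/h.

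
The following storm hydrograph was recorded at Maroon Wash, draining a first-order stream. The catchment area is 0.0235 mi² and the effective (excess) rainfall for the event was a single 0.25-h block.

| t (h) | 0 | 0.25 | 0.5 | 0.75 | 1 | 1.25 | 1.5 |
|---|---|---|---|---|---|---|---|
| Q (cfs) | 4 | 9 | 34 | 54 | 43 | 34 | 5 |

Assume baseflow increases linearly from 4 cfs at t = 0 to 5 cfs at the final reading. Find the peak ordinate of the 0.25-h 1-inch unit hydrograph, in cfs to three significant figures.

U_p ≈ 19.8 cfs

Direct runoff: 0.00, 4.83, 29.67, 49.50, 38.33, 29.17, 0.00 cfs; ΣQ_DR = 151.5 cfs, peak = 49.50 cfs.
Runoff depth d = ΣQ_DR·Δt / A = 151.5 × 900 / (0.0235 mi²) = 2.497 in.
The 1-inch UH is the DRH scaled by (1 in)/d, so U_p = 49.50 × 1/2.497 = 19.8 cfs.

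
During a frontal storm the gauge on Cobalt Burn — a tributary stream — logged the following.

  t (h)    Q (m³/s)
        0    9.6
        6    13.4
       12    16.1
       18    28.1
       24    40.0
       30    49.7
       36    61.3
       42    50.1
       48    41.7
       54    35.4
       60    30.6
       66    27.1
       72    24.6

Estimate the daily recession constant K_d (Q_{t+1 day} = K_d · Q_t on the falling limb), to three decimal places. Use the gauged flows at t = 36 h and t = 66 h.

K_d ≈ 0.520

Between t = 36 h and t = 66 h the flow falls from 61.3 to 27.1 m³/s over 5×6 h = 30 h.
Per-interval ratio K = (27.1/61.3)^(1/5) = 0.8494; K_d = K^(24/6) = 0.520.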